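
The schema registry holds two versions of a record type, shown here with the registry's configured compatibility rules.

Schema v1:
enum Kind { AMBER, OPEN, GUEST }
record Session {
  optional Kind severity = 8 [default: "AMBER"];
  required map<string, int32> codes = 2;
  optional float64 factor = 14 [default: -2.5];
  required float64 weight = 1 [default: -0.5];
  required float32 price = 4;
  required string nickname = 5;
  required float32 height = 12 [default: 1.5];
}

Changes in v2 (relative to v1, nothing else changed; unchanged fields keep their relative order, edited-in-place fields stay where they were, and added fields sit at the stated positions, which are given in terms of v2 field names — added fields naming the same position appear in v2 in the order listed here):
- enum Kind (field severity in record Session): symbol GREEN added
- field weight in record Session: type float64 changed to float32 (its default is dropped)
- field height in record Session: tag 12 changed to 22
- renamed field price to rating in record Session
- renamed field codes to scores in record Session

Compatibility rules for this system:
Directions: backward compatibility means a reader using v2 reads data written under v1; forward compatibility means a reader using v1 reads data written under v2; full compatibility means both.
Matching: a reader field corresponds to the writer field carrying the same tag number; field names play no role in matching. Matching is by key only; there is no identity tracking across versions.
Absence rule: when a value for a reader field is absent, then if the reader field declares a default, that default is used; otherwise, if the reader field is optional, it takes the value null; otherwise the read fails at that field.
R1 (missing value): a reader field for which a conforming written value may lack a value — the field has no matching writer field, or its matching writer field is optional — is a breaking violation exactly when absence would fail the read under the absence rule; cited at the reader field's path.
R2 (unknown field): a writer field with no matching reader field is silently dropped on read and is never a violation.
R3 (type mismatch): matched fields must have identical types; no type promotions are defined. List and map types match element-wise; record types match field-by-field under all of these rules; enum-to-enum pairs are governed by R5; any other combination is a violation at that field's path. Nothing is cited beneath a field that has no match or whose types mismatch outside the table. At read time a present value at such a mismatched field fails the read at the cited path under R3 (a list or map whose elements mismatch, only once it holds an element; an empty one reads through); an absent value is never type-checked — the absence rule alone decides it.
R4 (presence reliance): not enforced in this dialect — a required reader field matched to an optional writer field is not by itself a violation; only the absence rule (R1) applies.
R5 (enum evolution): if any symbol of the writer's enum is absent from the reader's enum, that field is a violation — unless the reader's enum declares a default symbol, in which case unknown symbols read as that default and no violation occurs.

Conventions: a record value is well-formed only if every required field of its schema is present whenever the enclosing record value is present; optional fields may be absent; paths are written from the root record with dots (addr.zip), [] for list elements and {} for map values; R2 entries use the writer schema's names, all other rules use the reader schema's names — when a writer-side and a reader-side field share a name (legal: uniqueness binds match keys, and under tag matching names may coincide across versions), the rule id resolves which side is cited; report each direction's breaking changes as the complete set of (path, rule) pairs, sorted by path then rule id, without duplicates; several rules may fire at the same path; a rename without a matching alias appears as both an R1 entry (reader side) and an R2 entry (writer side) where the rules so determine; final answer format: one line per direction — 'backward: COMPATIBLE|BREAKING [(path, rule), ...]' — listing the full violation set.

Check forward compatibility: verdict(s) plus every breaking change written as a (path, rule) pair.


the writer's type comes first in each Session pair
forward pass over Session, reader schema v1, writer schema v2:
  severity <- severity (Kind -> Kind, writer optional)
  codes <- scores (map<string, int32> -> map<string, int32>, writer required)
  factor <- factor (float64 -> float64, writer optional)
  weight <- weight (float32 -> float64, writer required)
  price <- rating (float32 -> float32, writer required)
  nickname <- nickname (string -> string, writer required)
  height: no writer-side match
  height (writer side), unknown to reader
  breaking: (severity, R5)
  breaking: (weight, R3)
  forward on Session therefore BREAKING (2)
diffs on Session not affecting the asked answer:
  field height in record Session: tag 12 changed to 22 -> inert for the asked Session verdict: nothing fires
  renamed field price to rating in record Session -> inert for the asked Session verdict: nothing fires
  renamed field codes to scores in record Session -> inert for the asked Session verdict: nothing fires

forward: BREAKING [(severity, R5), (weight, R3)]


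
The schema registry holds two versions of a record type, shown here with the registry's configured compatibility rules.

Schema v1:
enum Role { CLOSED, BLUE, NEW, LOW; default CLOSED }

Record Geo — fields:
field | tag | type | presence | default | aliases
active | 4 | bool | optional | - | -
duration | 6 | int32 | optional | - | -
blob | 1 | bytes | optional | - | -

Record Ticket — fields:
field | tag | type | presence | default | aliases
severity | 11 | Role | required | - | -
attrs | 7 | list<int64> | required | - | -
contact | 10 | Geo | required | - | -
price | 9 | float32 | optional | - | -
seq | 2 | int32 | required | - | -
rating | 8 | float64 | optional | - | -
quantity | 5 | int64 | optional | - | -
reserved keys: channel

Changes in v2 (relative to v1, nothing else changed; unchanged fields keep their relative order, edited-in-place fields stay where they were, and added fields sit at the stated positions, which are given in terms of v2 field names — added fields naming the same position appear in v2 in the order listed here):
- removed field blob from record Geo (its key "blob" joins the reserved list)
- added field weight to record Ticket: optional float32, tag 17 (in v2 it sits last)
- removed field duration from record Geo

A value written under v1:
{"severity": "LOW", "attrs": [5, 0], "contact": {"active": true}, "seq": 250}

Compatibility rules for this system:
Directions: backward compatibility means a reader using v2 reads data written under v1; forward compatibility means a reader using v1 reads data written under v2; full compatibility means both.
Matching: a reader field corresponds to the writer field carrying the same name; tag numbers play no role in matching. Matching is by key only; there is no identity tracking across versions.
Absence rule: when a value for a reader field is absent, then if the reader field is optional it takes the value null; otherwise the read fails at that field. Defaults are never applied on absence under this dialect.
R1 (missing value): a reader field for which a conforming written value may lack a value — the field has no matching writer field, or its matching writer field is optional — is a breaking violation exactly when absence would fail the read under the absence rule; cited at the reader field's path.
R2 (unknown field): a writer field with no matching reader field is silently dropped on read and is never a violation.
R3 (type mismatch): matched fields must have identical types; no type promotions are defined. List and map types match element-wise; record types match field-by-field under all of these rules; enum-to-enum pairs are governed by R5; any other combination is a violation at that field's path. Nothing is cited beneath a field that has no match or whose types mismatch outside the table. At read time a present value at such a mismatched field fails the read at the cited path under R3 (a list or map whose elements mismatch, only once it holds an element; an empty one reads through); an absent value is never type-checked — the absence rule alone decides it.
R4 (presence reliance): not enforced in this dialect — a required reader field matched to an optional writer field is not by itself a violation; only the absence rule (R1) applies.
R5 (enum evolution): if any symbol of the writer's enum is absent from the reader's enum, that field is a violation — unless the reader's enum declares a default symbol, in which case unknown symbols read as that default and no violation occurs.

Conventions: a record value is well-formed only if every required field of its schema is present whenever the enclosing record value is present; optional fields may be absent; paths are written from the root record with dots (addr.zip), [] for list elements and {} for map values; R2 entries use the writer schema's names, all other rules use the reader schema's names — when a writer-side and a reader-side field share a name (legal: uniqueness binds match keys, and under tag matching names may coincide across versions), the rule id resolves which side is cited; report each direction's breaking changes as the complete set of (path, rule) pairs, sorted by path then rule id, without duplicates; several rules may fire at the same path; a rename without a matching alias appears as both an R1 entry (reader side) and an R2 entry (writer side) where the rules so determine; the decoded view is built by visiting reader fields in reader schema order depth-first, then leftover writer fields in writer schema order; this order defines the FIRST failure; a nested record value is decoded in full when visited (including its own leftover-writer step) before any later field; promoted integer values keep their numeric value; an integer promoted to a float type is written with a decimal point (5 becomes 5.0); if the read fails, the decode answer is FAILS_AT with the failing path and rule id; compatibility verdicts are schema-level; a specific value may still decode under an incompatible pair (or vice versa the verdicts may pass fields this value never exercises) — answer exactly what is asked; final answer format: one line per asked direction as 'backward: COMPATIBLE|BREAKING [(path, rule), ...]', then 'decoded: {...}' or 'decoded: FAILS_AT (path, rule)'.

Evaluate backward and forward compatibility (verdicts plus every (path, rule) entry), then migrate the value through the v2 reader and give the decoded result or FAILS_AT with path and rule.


backward: COMPATIBLE []; forward: COMPATIBLE []; decoded: {"severity": "LOW", "attrs": [5, 0], "contact": {"active": true}, "price": null, "seq": 250, "rating": null, "quantity": null, "weight": null}

in Ticket below, arrows point writer -> reader
backward pass over Ticket, reader schema v2, writer schema v1:
  writer required, Role -> Role: reader severity maps from writer severity
  writer required, list<int64> -> list<int64>: reader attrs maps from writer attrs
  writer required, Geo -> Geo: reader contact maps from writer contact
  writer optional, float32 -> float32: reader price maps from writer price
  writer required, int32 -> int32: reader seq maps from writer seq
  writer optional, float64 -> float64: reader rating maps from writer rating
  writer optional, int64 -> int64: reader quantity maps from writer quantity
  weight has no writer counterpart
  writer optional, bool -> bool: reader contact.active maps from writer contact.active
  contact.duration (writer side), unknown to reader
  contact.blob (writer side), unknown to reader
  => backward verdict for Ticket: COMPATIBLE, no violations
forward pass over Ticket, reader schema v1, writer schema v2:
  writer required, Role -> Role: reader severity maps from writer severity
  writer required, list<int64> -> list<int64>: reader attrs maps from writer attrs
  writer required, Geo -> Geo: reader contact maps from writer contact
  writer optional, float32 -> float32: reader price maps from writer price
  writer required, int32 -> int32: reader seq maps from writer seq
  writer optional, float64 -> float64: reader rating maps from writer rating
  writer optional, int64 -> int64: reader quantity maps from writer quantity
  weight (writer side), unknown to reader
  writer optional, bool -> bool: reader contact.active maps from writer contact.active
  contact.duration has no writer counterpart
  contact.blob has no writer counterpart
  => forward verdict for Ticket: COMPATIBLE, no violations
decoding the Ticket value with the v2 reader:
  severity := "LOW"
  attrs := [5, 0]
  contact.active := true
  price := null (not supplied -> null)
  seq := 250
  rating := null (not supplied -> null)
  quantity := null (not supplied -> null)
  weight := null (not supplied -> null)
  => decoded: {"severity": "LOW", "attrs": [5, 0], "contact": {"active": true}, "price": null, "seq": 250, "rating": null, "quantity": null, "weight": null}


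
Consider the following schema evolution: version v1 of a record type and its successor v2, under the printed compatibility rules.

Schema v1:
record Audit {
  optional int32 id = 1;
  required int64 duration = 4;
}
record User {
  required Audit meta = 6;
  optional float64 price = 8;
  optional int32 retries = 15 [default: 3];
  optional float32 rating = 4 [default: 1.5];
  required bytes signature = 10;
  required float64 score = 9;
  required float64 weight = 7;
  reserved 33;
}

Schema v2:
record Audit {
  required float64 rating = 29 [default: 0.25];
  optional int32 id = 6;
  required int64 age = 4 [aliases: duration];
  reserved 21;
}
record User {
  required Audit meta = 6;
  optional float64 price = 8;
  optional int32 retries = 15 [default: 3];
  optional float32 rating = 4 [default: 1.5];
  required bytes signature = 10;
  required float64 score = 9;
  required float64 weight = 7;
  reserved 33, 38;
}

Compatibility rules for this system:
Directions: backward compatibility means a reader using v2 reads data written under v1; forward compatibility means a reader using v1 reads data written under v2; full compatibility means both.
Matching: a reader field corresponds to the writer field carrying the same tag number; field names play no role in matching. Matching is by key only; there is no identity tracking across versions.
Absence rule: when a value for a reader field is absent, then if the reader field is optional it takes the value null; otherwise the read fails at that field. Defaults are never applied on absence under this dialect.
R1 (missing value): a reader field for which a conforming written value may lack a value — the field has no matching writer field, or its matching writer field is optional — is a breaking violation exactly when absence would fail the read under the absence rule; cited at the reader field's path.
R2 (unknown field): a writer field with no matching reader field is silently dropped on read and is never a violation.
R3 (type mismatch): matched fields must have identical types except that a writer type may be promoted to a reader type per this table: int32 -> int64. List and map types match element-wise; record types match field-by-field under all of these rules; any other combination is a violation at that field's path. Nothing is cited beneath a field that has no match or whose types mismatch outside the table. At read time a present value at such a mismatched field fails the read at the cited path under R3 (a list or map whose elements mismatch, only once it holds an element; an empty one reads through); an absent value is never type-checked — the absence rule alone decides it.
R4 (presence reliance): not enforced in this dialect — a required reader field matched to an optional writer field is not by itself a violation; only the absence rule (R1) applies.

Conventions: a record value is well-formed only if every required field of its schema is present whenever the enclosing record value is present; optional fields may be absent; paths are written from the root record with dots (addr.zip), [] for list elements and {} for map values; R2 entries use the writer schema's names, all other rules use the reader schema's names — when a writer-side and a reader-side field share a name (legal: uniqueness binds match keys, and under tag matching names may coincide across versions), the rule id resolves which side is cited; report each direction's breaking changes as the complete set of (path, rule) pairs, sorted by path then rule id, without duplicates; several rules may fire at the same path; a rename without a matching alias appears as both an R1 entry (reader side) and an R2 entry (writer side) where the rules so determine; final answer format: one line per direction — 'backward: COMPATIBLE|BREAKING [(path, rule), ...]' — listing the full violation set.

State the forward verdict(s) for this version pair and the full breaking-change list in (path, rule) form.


in User below, arrows point writer -> reader
checking forward for User: reader v1 against writer v2:
  writer required, Audit -> Audit: reader meta maps from writer meta
  writer optional, float64 -> float64: reader price maps from writer price
  writer optional, int32 -> int32: reader retries maps from writer retries
  writer optional, float32 -> float32: reader rating maps from writer rating
  writer required, bytes -> bytes: reader signature maps from writer signature
  writer required, float64 -> float64: reader score maps from writer score
  writer required, float64 -> float64: reader weight maps from writer weight
  meta.id has no writer counterpart
  writer required, int64 -> int64: reader meta.duration maps from writer meta.age
  writer field meta.rating has no reader counterpart
  writer field meta.id has no reader counterpart
  => forward: COMPATIBLE
diffs on User not affecting the asked answer:
  field id in record Audit: tag 1 changed to 6 -> no rule fires on it in User's dialect; the asked verdict holds
  renamed field duration to age in record Audit (alias duration declared on the renamed field) -> no rule fires on it in User's dialect; the asked verdict holds
  added field rating to record Audit: required float64, tag 29, default 0.25 (in v2 it sits immediately before id) -> fires only in the backward direction of User, which is not asked here

forward: COMPATIBLE []


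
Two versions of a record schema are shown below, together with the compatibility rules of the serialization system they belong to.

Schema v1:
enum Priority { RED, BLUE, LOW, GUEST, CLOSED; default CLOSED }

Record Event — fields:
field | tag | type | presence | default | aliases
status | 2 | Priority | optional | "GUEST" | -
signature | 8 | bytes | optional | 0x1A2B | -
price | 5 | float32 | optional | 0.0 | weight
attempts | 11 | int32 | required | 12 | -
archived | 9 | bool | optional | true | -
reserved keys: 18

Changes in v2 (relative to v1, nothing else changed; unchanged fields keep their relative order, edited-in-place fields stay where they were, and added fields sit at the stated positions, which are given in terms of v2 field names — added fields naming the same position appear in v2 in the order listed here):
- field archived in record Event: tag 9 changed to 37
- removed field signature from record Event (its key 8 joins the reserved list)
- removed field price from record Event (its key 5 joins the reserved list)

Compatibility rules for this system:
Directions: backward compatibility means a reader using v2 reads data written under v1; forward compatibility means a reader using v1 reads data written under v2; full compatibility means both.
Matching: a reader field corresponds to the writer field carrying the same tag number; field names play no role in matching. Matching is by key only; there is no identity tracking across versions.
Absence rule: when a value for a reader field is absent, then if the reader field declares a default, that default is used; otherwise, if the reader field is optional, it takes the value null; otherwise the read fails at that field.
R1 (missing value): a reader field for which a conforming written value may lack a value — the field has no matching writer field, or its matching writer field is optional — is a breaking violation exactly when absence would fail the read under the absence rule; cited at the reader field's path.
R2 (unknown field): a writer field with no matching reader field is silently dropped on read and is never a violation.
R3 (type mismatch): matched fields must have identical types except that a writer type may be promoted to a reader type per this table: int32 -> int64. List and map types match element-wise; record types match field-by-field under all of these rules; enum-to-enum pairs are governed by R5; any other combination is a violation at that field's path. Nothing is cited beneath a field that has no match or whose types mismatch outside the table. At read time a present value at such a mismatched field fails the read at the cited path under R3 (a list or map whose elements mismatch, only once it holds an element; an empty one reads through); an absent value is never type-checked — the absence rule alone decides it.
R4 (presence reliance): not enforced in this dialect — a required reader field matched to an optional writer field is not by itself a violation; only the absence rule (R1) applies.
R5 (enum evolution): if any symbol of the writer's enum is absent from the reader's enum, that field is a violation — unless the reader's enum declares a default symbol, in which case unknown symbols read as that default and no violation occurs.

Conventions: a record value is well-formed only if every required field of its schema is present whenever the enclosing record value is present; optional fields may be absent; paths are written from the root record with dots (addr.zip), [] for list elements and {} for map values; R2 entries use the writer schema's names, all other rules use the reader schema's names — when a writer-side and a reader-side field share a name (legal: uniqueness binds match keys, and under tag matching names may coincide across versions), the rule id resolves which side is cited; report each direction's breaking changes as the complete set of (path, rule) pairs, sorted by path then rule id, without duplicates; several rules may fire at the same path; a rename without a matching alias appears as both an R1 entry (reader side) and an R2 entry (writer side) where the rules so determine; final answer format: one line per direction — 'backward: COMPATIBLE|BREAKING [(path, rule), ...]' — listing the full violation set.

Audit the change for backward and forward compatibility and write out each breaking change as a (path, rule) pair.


backward: COMPATIBLE []; forward: COMPATIBLE []

the writer's type comes first in each Event pair
backward pass over Event, reader schema v2, writer schema v1:
  writer optional, Priority -> Priority: reader status maps from writer status
  writer required, int32 -> int32: reader attempts maps from writer attempts
  archived has no writer counterpart
  writer signature: unknown to reader
  writer price: unknown to reader
  writer archived: unknown to reader
  => no violations; backward on Event: COMPATIBLE
forward pass over Event, reader schema v1, writer schema v2:
  writer optional, Priority -> Priority: reader status maps from writer status
  signature has no writer counterpart
  price has no writer counterpart
  writer required, int32 -> int32: reader attempts maps from writer attempts
  archived has no writer counterpart
  writer archived: unknown to reader
  => no violations; forward on Event: COMPATIBLE


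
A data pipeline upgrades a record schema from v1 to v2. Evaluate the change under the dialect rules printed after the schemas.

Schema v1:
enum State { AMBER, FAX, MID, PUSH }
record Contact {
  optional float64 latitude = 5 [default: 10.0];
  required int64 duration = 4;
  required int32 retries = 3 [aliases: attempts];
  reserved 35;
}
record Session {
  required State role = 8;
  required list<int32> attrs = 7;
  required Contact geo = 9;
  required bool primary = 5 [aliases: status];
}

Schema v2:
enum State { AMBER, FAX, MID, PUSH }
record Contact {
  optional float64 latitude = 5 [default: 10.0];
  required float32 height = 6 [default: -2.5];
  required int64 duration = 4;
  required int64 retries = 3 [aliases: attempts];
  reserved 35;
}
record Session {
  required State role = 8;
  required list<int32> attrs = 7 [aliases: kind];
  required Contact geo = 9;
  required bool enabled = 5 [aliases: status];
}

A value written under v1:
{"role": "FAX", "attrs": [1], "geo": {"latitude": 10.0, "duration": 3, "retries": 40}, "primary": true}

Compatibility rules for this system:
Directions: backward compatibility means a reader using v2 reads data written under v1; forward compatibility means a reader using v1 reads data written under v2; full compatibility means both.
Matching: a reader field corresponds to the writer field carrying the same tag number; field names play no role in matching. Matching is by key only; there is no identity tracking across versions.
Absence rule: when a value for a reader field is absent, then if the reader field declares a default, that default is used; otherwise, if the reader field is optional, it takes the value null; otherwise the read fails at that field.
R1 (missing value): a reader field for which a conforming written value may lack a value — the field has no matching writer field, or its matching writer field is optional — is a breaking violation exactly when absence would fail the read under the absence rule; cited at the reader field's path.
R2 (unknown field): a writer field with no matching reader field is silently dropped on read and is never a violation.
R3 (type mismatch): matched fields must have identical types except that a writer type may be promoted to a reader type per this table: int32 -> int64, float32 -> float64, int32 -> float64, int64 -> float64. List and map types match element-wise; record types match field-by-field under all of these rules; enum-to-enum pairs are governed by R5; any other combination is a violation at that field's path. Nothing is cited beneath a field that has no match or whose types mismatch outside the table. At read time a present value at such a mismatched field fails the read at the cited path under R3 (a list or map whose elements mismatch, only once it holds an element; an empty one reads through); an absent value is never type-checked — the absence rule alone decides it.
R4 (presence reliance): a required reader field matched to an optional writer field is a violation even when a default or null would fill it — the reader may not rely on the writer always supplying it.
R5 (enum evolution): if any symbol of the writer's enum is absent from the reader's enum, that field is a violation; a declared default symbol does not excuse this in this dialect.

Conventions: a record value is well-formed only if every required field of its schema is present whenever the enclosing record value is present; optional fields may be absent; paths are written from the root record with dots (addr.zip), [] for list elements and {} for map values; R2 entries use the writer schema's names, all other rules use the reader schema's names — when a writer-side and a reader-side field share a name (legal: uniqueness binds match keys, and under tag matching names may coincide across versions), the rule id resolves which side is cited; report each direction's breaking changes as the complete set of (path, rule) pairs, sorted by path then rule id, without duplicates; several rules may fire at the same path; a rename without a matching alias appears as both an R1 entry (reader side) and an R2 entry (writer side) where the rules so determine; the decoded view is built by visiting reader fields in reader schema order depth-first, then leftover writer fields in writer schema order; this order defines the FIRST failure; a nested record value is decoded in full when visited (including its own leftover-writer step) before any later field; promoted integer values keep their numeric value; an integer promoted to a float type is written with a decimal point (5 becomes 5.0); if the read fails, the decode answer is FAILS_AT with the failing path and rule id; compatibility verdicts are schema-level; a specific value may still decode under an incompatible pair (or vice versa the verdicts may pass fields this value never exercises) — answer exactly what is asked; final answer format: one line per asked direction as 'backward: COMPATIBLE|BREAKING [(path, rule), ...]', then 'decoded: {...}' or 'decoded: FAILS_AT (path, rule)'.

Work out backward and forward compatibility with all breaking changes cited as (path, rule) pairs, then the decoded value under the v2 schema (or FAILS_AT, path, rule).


backward: COMPATIBLE []; forward: BREAKING [(geo.retries, R3)]; decoded: {"role": "FAX", "attrs": [1], "geo": {"latitude": 10.0, "height": -2.5, "duration": 3, "retries": 40}, "enabled": true}

in Session below, arrows point writer -> reader
backward pass over Session, reader schema v2, writer schema v1:
  role <- role (State -> State, writer required)
  attrs <- attrs (list<int32> -> list<int32>, writer required)
  geo <- geo (Contact -> Contact, writer required)
  enabled <- primary (bool -> bool, writer required)
  geo.latitude <- geo.latitude (float64 -> float64, writer optional)
  geo.height has no writer counterpart
  geo.duration <- geo.duration (int64 -> int64, writer required)
  geo.retries <- geo.retries (int32 -> int64, writer required)
  => backward: COMPATIBLE
forward pass over Session, reader schema v1, writer schema v2:
  role <- role (State -> State, writer required)
  attrs <- attrs (list<int32> -> list<int32>, writer required)
  geo <- geo (Contact -> Contact, writer required)
  primary <- enabled (bool -> bool, writer required)
  geo.latitude <- geo.latitude (float64 -> float64, writer optional)
  geo.duration <- geo.duration (int64 -> int64, writer required)
  geo.retries <- geo.retries (int64 -> int32, writer required)
  writer geo.height: unknown to reader
  rule R3 violated at geo.retries
  forward on Session therefore BREAKING (1)
decoding the Session value with the v2 reader:
  role := "FAX"
  attrs := [1]
  geo.latitude := 10.0
  geo.height := -2.5 (missing; default applied)
  geo.duration := 3
  geo.retries := 40 (int32 -> int64)
  enabled := true (from writer primary)
  => decoded: {"role": "FAX", "attrs": [1], "geo": {"latitude": 10.0, "height": -2.5, "duration": 3, "retries": 40}, "enabled": true}


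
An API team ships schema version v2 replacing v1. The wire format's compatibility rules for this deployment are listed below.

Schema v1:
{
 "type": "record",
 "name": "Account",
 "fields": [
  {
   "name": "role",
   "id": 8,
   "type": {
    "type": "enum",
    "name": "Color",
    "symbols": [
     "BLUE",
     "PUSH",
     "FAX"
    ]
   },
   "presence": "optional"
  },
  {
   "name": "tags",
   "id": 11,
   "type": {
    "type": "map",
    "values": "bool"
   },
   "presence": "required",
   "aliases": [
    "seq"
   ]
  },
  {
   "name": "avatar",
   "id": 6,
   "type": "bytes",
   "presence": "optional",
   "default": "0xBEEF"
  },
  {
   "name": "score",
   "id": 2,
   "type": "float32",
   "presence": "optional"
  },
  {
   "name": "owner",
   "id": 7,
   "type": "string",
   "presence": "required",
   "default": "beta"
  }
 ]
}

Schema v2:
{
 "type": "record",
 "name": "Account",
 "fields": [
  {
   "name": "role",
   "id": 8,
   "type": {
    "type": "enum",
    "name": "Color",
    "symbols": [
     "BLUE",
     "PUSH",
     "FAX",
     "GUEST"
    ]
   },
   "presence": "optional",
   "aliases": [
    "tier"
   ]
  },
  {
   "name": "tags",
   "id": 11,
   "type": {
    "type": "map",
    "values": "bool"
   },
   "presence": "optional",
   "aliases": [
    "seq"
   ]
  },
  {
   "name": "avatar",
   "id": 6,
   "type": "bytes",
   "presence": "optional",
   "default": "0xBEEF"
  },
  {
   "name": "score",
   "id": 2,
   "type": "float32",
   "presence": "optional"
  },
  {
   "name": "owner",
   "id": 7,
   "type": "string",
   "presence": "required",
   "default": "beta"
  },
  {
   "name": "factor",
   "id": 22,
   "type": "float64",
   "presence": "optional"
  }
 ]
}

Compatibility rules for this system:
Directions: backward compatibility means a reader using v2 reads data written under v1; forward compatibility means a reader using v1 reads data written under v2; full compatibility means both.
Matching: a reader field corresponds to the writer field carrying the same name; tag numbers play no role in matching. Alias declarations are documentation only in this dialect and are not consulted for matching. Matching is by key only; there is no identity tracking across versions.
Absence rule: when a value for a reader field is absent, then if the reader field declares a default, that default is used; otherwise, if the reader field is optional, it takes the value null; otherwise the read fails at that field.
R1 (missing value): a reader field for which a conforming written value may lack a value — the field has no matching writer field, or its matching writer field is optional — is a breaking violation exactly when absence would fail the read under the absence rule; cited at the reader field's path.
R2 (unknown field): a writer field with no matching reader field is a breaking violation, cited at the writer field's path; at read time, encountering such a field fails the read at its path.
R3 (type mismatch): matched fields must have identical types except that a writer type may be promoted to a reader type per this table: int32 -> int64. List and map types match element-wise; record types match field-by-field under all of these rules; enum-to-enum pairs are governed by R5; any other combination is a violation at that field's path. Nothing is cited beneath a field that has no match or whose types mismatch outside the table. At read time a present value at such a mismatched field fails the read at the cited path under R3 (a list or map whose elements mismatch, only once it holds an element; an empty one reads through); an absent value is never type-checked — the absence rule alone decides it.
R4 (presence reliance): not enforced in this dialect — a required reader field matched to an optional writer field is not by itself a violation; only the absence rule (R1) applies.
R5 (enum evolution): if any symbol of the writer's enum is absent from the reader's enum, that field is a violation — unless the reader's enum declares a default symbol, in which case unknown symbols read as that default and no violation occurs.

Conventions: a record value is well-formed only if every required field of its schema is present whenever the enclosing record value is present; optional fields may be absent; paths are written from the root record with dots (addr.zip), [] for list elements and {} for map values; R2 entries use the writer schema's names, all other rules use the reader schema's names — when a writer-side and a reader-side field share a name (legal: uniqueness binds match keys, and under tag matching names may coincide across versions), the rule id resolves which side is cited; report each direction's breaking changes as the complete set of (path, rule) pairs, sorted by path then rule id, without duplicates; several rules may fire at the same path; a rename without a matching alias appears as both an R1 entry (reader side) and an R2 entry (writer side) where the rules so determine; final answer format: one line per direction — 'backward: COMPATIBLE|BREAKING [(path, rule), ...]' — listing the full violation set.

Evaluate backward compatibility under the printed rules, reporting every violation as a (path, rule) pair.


backward: COMPATIBLE []

in Account below, arrows point writer -> reader
checking backward for Account: reader v2 against writer v1:
  role: Color -> Color, writer optional; from role
  tags: map<string, bool> -> map<string, bool>, writer required; from tags
  avatar: bytes -> bytes, writer optional; from avatar
  score: float32 -> float32, writer optional; from score
  owner: string -> string, writer required; from owner
  factor: no writer match
  nothing fires on Account: backward is COMPATIBLE
ruling out the remaining Account differences:
  enum Color (field role in record Account): symbol GUEST added -> fires only in the forward direction of Account, which is not asked here
  field tags in record Account: required changed to optional -> fires only in the forward direction of Account, which is not asked here
  added field factor to record Account: optional float64, tag 22 (in v2 it sits last) -> fires only in the forward direction of Account, which is not asked here


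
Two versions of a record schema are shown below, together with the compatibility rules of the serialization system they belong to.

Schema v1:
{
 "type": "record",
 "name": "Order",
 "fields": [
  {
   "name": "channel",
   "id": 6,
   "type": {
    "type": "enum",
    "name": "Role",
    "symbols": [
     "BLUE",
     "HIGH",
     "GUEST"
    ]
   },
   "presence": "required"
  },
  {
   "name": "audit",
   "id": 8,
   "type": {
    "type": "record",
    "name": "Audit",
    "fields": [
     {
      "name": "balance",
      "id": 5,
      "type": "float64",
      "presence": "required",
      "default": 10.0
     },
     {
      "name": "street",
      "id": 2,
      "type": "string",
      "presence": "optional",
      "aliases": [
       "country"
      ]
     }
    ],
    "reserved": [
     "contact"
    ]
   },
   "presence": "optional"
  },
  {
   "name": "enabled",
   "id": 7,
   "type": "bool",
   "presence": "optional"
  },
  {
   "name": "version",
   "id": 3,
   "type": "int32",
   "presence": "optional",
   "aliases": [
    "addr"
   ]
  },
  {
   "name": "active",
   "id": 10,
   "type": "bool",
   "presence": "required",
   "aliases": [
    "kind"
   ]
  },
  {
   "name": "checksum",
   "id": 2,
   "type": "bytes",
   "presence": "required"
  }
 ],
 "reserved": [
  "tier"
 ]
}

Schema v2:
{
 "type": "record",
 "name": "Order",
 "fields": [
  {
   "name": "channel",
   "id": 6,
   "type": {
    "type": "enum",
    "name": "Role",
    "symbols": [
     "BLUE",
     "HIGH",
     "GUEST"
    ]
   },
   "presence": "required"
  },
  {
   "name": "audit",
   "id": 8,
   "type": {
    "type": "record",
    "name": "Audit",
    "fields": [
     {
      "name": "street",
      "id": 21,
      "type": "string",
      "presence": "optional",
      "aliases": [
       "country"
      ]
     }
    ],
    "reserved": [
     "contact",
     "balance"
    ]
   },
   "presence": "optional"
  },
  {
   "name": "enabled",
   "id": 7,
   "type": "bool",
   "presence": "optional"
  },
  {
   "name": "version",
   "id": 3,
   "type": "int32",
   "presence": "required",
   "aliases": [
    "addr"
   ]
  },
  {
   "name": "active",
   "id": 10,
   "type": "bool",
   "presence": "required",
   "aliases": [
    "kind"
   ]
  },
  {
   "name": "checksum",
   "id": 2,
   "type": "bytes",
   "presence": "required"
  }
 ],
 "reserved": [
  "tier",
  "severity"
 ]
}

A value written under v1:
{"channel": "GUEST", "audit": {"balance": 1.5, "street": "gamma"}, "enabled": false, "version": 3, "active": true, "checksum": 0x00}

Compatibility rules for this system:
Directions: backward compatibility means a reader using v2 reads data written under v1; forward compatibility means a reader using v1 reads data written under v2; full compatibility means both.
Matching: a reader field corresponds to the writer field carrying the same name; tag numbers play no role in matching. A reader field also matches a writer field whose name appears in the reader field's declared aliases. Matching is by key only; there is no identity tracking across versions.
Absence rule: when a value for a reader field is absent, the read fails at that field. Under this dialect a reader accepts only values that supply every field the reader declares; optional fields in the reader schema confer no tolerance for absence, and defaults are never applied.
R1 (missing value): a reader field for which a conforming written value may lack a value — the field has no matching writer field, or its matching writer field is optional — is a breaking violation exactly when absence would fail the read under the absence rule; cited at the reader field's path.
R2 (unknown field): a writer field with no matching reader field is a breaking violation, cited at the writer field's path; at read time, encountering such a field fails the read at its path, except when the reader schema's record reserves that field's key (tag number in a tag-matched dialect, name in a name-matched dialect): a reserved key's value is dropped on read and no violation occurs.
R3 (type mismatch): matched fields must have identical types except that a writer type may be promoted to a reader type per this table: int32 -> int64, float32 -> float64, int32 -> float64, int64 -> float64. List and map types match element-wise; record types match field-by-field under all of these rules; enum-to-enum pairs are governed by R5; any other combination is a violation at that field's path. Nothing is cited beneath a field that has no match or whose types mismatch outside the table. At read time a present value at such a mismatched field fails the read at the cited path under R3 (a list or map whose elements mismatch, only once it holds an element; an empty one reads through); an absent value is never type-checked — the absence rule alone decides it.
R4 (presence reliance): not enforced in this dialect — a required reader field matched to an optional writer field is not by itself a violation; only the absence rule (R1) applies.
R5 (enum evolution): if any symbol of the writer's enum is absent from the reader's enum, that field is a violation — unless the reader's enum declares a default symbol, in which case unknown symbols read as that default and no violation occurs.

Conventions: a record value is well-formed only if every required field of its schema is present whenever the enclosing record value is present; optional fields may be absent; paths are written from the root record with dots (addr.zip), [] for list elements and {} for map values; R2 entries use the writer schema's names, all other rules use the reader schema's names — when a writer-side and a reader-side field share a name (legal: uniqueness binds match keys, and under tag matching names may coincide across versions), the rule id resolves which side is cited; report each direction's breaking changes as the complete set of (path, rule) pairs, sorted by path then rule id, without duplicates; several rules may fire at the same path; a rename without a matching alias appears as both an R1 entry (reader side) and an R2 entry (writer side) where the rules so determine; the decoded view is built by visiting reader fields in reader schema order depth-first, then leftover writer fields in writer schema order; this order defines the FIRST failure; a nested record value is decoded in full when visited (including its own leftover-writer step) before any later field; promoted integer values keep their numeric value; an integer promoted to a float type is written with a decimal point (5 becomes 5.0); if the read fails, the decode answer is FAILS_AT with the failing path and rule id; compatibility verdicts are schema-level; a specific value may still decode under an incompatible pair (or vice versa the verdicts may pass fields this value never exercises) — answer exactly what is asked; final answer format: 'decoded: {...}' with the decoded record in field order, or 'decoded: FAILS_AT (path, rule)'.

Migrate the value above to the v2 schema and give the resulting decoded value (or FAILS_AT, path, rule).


decoded: {"channel": "GUEST", "audit": {"street": "gamma"}, "enabled": false, "version": 3, "active": true, "checksum": 0x00}

in Order below, arrows point writer -> reader
decoding the Order value with the v2 reader:
  channel := "GUEST"
  audit.street := "gamma"
  writer audit.balance: reserved -> dropped
  enabled := false
  version := 3
  active := true
  checksum := 0x00
  => decoded: {"channel": "GUEST", "audit": {"street": "gamma"}, "enabled": false, "version": 3, "active": true, "checksum": 0x00}
ruling out the remaining Order differences:
  field street in record Audit: tag 2 changed to 21 -> no rule fires on it and the decoded Order view is identical with or without it
  field version in record Order: optional changed to required -> schema-level compatibility only; this Order value's decode is unchanged
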